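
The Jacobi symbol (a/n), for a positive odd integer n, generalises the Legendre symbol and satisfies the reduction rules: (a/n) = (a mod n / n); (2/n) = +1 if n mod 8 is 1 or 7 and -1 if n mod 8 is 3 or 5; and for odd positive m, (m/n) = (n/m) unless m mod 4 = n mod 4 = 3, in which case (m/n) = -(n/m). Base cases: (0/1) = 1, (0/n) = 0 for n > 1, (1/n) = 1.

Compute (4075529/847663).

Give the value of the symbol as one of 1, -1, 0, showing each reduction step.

-1

(4075529/847663) = (684877/847663)   [reduce mod 847663]
reciprocity: (684877/847663) = +1·(847663/684877) since 684877 mod 4 = 1, 847663 mod 4 = 3; sign now +1
(847663/684877) = (162786/684877)   [reduce mod 684877]
162786 = 2^1·81393; (2/684877) = -1 since 684877 mod 8 = 5, so (162786/684877) = (-1)^1·(81393/684877); sign now -1
reciprocity: (81393/684877) = +1·(684877/81393) since 81393 mod 4 = 1, 684877 mod 4 = 1; sign now -1
(684877/81393) = (33733/81393)   [reduce mod 81393]
reciprocity: (33733/81393) = +1·(81393/33733) since 33733 mod 4 = 1, 81393 mod 4 = 1; sign now -1
(81393/33733) = (13927/33733)   [reduce mod 33733]
reciprocity: (13927/33733) = +1·(33733/13927) since 13927 mod 4 = 3, 33733 mod 4 = 1; sign now -1
(33733/13927) = (5879/13927)   [reduce mod 13927]
reciprocity: (5879/13927) = -1·(13927/5879) since 5879 mod 4 = 3, 13927 mod 4 = 3; sign now +1
(13927/5879) = (2169/5879)   [reduce mod 5879]
reciprocity: (2169/5879) = +1·(5879/2169) since 2169 mod 4 = 1, 5879 mod 4 = 3; sign now +1
(5879/2169) = (1541/2169)   [reduce mod 2169]
reciprocity: (1541/2169) = +1·(2169/1541) since 1541 mod 4 = 1, 2169 mod 4 = 1; sign now +1
(2169/1541) = (628/1541)   [reduce mod 1541]
628 = 2^2·157; (2/1541) = -1 since 1541 mod 8 = 5, so (628/1541) = (-1)^2·(157/1541); sign now +1
reciprocity: (157/1541) = +1·(1541/157) since 157 mod 4 = 1, 1541 mod 4 = 1; sign now +1
(1541/157) = (128/157)   [reduce mod 157]
128 = 2^7·1; (2/157) = -1 since 157 mod 8 = 5, so (128/157) = (-1)^7·(1/157); sign now -1
(1/157) = 1; final value = sign = -1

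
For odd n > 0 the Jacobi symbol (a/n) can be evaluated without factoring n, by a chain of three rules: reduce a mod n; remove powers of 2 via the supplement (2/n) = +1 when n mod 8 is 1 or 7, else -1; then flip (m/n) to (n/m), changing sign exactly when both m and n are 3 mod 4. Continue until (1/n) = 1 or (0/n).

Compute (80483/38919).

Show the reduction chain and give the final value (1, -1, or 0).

1

(80483/38919): 80483 mod 38919 = 2645, so (80483/38919) = (2645/38919)
flip (2645/38919) -> (38919/2645): both odd, 2645 mod 4 = 1, 38919 mod 4 = 3, so the flip contributes +1; sign now +1
(38919/2645): 38919 mod 2645 = 1889, so (38919/2645) = (1889/2645)
flip (1889/2645) -> (2645/1889): both odd, 1889 mod 4 = 1, 2645 mod 4 = 1, so the flip contributes +1; sign now +1
(2645/1889): 2645 mod 1889 = 756, so (2645/1889) = (756/1889)
factor out 2^2: 756 = 2^2·189; with 1889 mod 8 = 1, (2/1889) = +1; sign now +1; continue with (189/1889)
flip (189/1889) -> (1889/189): both odd, 189 mod 4 = 1, 1889 mod 4 = 1, so the flip contributes +1; sign now +1
(1889/189): 1889 mod 189 = 188, so (1889/189) = (188/189)
factor out 2^2: 188 = 2^2·47; with 189 mod 8 = 5, (2/189) = -1; sign now +1; continue with (47/189)
flip (47/189) -> (189/47): both odd, 47 mod 4 = 3, 189 mod 4 = 1, so the flip contributes +1; sign now +1
(189/47): 189 mod 47 = 1, so (189/47) = (1/47)
reached (1/47) = 1, so the symbol is +1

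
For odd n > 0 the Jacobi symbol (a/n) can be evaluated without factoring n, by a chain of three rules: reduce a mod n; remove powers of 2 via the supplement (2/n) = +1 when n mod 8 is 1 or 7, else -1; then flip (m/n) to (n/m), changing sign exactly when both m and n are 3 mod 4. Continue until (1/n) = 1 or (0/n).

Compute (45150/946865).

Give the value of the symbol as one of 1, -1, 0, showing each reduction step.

45150 = 2^1·22575; (2/946865) = +1 since 946865 mod 8 = 1, so (45150/946865) = (+1)^1·(22575/946865); sign now +1
reciprocity: (22575/946865) = +1·(946865/22575) since 22575 mod 4 = 3, 946865 mod 4 = 1; sign now +1
(946865/22575) = (21290/22575)   [reduce mod 22575]
21290 = 2^1·10645; (2/22575) = +1 since 22575 mod 8 = 7, so (21290/22575) = (+1)^1·(10645/22575); sign now +1
reciprocity: (10645/22575) = +1·(22575/10645) since 10645 mod 4 = 1, 22575 mod 4 = 3; sign now +1
(22575/10645) = (1285/10645)   [reduce mod 10645]
reciprocity: (1285/10645) = +1·(10645/1285) since 1285 mod 4 = 1, 10645 mod 4 = 1; sign now +1
(10645/1285) = (365/1285)   [reduce mod 1285]
reciprocity: (365/1285) = +1·(1285/365) since 365 mod 4 = 1, 1285 mod 4 = 1; sign now +1
(1285/365) = (190/365)   [reduce mod 365]
190 = 2^1·95; (2/365) = -1 since 365 mod 8 = 5, so (190/365) = (-1)^1·(95/365); sign now -1
reciprocity: (95/365) = +1·(365/95) since 95 mod 4 = 3, 365 mod 4 = 1; sign now -1
(365/95) = (80/95)   [reduce mod 95]
80 = 2^4·5; (2/95) = +1 since 95 mod 8 = 7, so (80/95) = (+1)^4·(5/95); sign now -1
reciprocity: (5/95) = +1·(95/5) since 5 mod 4 = 1, 95 mod 4 = 3; sign now -1
(95/5) = (0/5)   [reduce mod 5]
(0/5) = 0   [gcd(a, n) > 1]; final value = 0

0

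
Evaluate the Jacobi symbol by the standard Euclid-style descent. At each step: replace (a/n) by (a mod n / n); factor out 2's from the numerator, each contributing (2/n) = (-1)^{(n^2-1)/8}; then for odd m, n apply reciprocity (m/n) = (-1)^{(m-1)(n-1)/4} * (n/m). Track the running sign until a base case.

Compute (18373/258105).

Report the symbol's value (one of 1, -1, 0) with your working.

-1

reciprocity: (18373/258105) = +1·(258105/18373) since 18373 mod 4 = 1, 258105 mod 4 = 1; sign now +1
(258105/18373) = (883/18373)   [reduce mod 18373]
reciprocity: (883/18373) = +1·(18373/883) since 883 mod 4 = 3, 18373 mod 4 = 1; sign now +1
(18373/883) = (713/883)   [reduce mod 883]
reciprocity: (713/883) = +1·(883/713) since 713 mod 4 = 1, 883 mod 4 = 3; sign now +1
(883/713) = (170/713)   [reduce mod 713]
170 = 2^1·85; (2/713) = +1 since 713 mod 8 = 1, so (170/713) = (+1)^1·(85/713); sign now +1
reciprocity: (85/713) = +1·(713/85) since 85 mod 4 = 1, 713 mod 4 = 1; sign now +1
(713/85) = (33/85)   [reduce mod 85]
reciprocity: (33/85) = +1·(85/33) since 33 mod 4 = 1, 85 mod 4 = 1; sign now +1
(85/33) = (19/33)   [reduce mod 33]
reciprocity: (19/33) = +1·(33/19) since 19 mod 4 = 3, 33 mod 4 = 1; sign now +1
(33/19) = (14/19)   [reduce mod 19]
14 = 2^1·7; (2/19) = -1 since 19 mod 8 = 3, so (14/19) = (-1)^1·(7/19); sign now -1
reciprocity: (7/19) = -1·(19/7) since 7 mod 4 = 3, 19 mod 4 = 3; sign now +1
(19/7) = (5/7)   [reduce mod 7]
reciprocity: (5/7) = +1·(7/5) since 5 mod 4 = 1, 7 mod 4 = 3; sign now +1
(7/5) = (2/5)   [reduce mod 5]
2 = 2^1·1; (2/5) = -1 since 5 mod 8 = 5, so (2/5) = (-1)^1·(1/5); sign now -1
(1/5) = 1; final value = sign = -1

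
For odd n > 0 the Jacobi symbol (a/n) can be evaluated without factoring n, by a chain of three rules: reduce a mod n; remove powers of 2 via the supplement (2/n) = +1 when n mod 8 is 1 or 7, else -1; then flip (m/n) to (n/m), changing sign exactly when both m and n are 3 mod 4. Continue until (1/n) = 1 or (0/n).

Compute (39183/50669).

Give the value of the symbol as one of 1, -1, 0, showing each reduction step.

reciprocity: (39183/50669) = +1·(50669/39183) since 39183 mod 4 = 3, 50669 mod 4 = 1; sign now +1
(50669/39183) = (11486/39183)   [reduce mod 39183]
11486 = 2^1·5743; (2/39183) = +1 since 39183 mod 8 = 7, so (11486/39183) = (+1)^1·(5743/39183); sign now +1
reciprocity: (5743/39183) = -1·(39183/5743) since 5743 mod 4 = 3, 39183 mod 4 = 3; sign now -1
(39183/5743) = (4725/5743)   [reduce mod 5743]
reciprocity: (4725/5743) = +1·(5743/4725) since 4725 mod 4 = 1, 5743 mod 4 = 3; sign now -1
(5743/4725) = (1018/4725)   [reduce mod 4725]
1018 = 2^1·509; (2/4725) = -1 since 4725 mod 8 = 5, so (1018/4725) = (-1)^1·(509/4725); sign now +1
reciprocity: (509/4725) = +1·(4725/509) since 509 mod 4 = 1, 4725 mod 4 = 1; sign now +1
(4725/509) = (144/509)   [reduce mod 509]
144 = 2^4·9; (2/509) = -1 since 509 mod 8 = 5, so (144/509) = (-1)^4·(9/509); sign now +1
reciprocity: (9/509) = +1·(509/9) since 9 mod 4 = 1, 509 mod 4 = 1; sign now +1
(509/9) = (5/9)   [reduce mod 9]
reciprocity: (5/9) = +1·(9/5) since 5 mod 4 = 1, 9 mod 4 = 1; sign now +1
(9/5) = (4/5)   [reduce mod 5]
4 = 2^2·1; (2/5) = -1 since 5 mod 8 = 5, so (4/5) = (-1)^2·(1/5); sign now +1
(1/5) = 1; final value = sign = +1

1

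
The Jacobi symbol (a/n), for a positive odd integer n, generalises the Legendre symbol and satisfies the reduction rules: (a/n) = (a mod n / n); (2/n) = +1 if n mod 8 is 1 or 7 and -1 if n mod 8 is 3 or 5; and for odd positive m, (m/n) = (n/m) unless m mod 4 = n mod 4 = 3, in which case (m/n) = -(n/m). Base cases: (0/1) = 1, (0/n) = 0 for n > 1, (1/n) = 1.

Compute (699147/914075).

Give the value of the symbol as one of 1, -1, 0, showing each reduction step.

-1

flip (699147/914075) -> (914075/699147): both odd, 699147 mod 4 = 3, 914075 mod 4 = 3, so the flip contributes -1; sign now -1
(914075/699147): 914075 mod 699147 = 214928, so (914075/699147) = (214928/699147)
factor out 2^4: 214928 = 2^4·13433; with 699147 mod 8 = 3, (2/699147) = -1; sign now -1; continue with (13433/699147)
flip (13433/699147) -> (699147/13433): both odd, 13433 mod 4 = 1, 699147 mod 4 = 3, so the flip contributes +1; sign now -1
(699147/13433): 699147 mod 13433 = 631, so (699147/13433) = (631/13433)
flip (631/13433) -> (13433/631): both odd, 631 mod 4 = 3, 13433 mod 4 = 1, so the flip contributes +1; sign now -1
(13433/631): 13433 mod 631 = 182, so (13433/631) = (182/631)
factor out 2^1: 182 = 2^1·91; with 631 mod 8 = 7, (2/631) = +1; sign now -1; continue with (91/631)
flip (91/631) -> (631/91): both odd, 91 mod 4 = 3, 631 mod 4 = 3, so the flip contributes -1; sign now +1
(631/91): 631 mod 91 = 85, so (631/91) = (85/91)
flip (85/91) -> (91/85): both odd, 85 mod 4 = 1, 91 mod 4 = 3, so the flip contributes +1; sign now +1
(91/85): 91 mod 85 = 6, so (91/85) = (6/85)
factor out 2^1: 6 = 2^1·3; with 85 mod 8 = 5, (2/85) = -1; sign now -1; continue with (3/85)
flip (3/85) -> (85/3): both odd, 3 mod 4 = 3, 85 mod 4 = 1, so the flip contributes +1; sign now -1
(85/3): 85 mod 3 = 1, so (85/3) = (1/3)
reached (1/3) = 1, so the symbol is -1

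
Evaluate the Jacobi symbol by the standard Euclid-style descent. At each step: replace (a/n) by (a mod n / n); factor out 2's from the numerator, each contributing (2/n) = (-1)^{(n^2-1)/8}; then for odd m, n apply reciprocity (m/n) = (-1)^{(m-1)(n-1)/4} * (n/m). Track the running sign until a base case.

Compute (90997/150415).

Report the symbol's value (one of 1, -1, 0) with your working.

flip (90997/150415) -> (150415/90997): both odd, 90997 mod 4 = 1, 150415 mod 4 = 3, so the flip contributes +1; sign now +1
(150415/90997): 150415 mod 90997 = 59418, so (150415/90997) = (59418/90997)
factor out 2^1: 59418 = 2^1·29709; with 90997 mod 8 = 5, (2/90997) = -1; sign now -1; continue with (29709/90997)
flip (29709/90997) -> (90997/29709): both odd, 29709 mod 4 = 1, 90997 mod 4 = 1, so the flip contributes +1; sign now -1
(90997/29709): 90997 mod 29709 = 1870, so (90997/29709) = (1870/29709)
factor out 2^1: 1870 = 2^1·935; with 29709 mod 8 = 5, (2/29709) = -1; sign now +1; continue with (935/29709)
flip (935/29709) -> (29709/935): both odd, 935 mod 4 = 3, 29709 mod 4 = 1, so the flip contributes +1; sign now +1
(29709/935): 29709 mod 935 = 724, so (29709/935) = (724/935)
factor out 2^2: 724 = 2^2·181; with 935 mod 8 = 7, (2/935) = +1; sign now +1; continue with (181/935)
flip (181/935) -> (935/181): both odd, 181 mod 4 = 1, 935 mod 4 = 3, so the flip contributes +1; sign now +1
(935/181): 935 mod 181 = 30, so (935/181) = (30/181)
factor out 2^1: 30 = 2^1·15; with 181 mod 8 = 5, (2/181) = -1; sign now -1; continue with (15/181)
flip (15/181) -> (181/15): both odd, 15 mod 4 = 3, 181 mod 4 = 1, so the flip contributes +1; sign now -1
(181/15): 181 mod 15 = 1, so (181/15) = (1/15)
reached (1/15) = 1, so the symbol is -1

-1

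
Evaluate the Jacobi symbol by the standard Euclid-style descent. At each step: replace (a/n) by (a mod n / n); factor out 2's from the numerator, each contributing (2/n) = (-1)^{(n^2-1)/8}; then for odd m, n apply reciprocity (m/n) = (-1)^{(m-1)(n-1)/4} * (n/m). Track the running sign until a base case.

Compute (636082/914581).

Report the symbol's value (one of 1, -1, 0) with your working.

636082 = 2^1·318041; (2/914581) = -1 since 914581 mod 8 = 5, so (636082/914581) = (-1)^1·(318041/914581); sign now -1
reciprocity: (318041/914581) = +1·(914581/318041) since 318041 mod 4 = 1, 914581 mod 4 = 1; sign now -1
(914581/318041) = (278499/318041)   [reduce mod 318041]
reciprocity: (278499/318041) = +1·(318041/278499) since 278499 mod 4 = 3, 318041 mod 4 = 1; sign now -1
(318041/278499) = (39542/278499)   [reduce mod 278499]
39542 = 2^1·19771; (2/278499) = -1 since 278499 mod 8 = 3, so (39542/278499) = (-1)^1·(19771/278499); sign now +1
reciprocity: (19771/278499) = -1·(278499/19771) since 19771 mod 4 = 3, 278499 mod 4 = 3; sign now -1
(278499/19771) = (1705/19771)   [reduce mod 19771]
reciprocity: (1705/19771) = +1·(19771/1705) since 1705 mod 4 = 1, 19771 mod 4 = 3; sign now -1
(19771/1705) = (1016/1705)   [reduce mod 1705]
1016 = 2^3·127; (2/1705) = +1 since 1705 mod 8 = 1, so (1016/1705) = (+1)^3·(127/1705); sign now -1
reciprocity: (127/1705) = +1·(1705/127) since 127 mod 4 = 3, 1705 mod 4 = 1; sign now -1
(1705/127) = (54/127)   [reduce mod 127]
54 = 2^1·27; (2/127) = +1 since 127 mod 8 = 7, so (54/127) = (+1)^1·(27/127); sign now -1
reciprocity: (27/127) = -1·(127/27) since 27 mod 4 = 3, 127 mod 4 = 3; sign now +1
(127/27) = (19/27)   [reduce mod 27]
reciprocity: (19/27) = -1·(27/19) since 19 mod 4 = 3, 27 mod 4 = 3; sign now -1
(27/19) = (8/19)   [reduce mod 19]
8 = 2^3·1; (2/19) = -1 since 19 mod 8 = 3, so (8/19) = (-1)^3·(1/19); sign now +1
(1/19) = 1; final value = sign = +1

1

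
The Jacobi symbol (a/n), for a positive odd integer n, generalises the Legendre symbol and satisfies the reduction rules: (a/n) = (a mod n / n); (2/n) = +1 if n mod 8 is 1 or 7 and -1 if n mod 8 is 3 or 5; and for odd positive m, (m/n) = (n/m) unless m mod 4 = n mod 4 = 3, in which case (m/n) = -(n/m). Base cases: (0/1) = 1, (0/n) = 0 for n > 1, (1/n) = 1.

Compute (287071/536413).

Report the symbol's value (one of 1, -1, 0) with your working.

0

reciprocity: (287071/536413) = +1·(536413/287071) since 287071 mod 4 = 3, 536413 mod 4 = 1; sign now +1
(536413/287071) = (249342/287071)   [reduce mod 287071]
249342 = 2^1·124671; (2/287071) = +1 since 287071 mod 8 = 7, so (249342/287071) = (+1)^1·(124671/287071); sign now +1
reciprocity: (124671/287071) = -1·(287071/124671) since 124671 mod 4 = 3, 287071 mod 4 = 3; sign now -1
(287071/124671) = (37729/124671)   [reduce mod 124671]
reciprocity: (37729/124671) = +1·(124671/37729) since 37729 mod 4 = 1, 124671 mod 4 = 3; sign now -1
(124671/37729) = (11484/37729)   [reduce mod 37729]
11484 = 2^2·2871; (2/37729) = +1 since 37729 mod 8 = 1, so (11484/37729) = (+1)^2·(2871/37729); sign now -1
reciprocity: (2871/37729) = +1·(37729/2871) since 2871 mod 4 = 3, 37729 mod 4 = 1; sign now -1
(37729/2871) = (406/2871)   [reduce mod 2871]
406 = 2^1·203; (2/2871) = +1 since 2871 mod 8 = 7, so (406/2871) = (+1)^1·(203/2871); sign now -1
reciprocity: (203/2871) = -1·(2871/203) since 203 mod 4 = 3, 2871 mod 4 = 3; sign now +1
(2871/203) = (29/203)   [reduce mod 203]
reciprocity: (29/203) = +1·(203/29) since 29 mod 4 = 1, 203 mod 4 = 3; sign now +1
(203/29) = (0/29)   [reduce mod 29]
(0/29) = 0   [gcd(a, n) > 1]; final value = 0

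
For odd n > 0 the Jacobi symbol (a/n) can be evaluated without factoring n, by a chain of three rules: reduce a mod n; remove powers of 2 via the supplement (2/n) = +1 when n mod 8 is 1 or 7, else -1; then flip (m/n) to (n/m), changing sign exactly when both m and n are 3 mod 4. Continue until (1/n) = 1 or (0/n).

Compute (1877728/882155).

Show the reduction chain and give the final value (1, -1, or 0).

-1

(1877728/882155): 1877728 mod 882155 = 113418, so (1877728/882155) = (113418/882155)
factor out 2^1: 113418 = 2^1·56709; with 882155 mod 8 = 3, (2/882155) = -1; sign now -1; continue with (56709/882155)
flip (56709/882155) -> (882155/56709): both odd, 56709 mod 4 = 1, 882155 mod 4 = 3, so the flip contributes +1; sign now -1
(882155/56709): 882155 mod 56709 = 31520, so (882155/56709) = (31520/56709)
factor out 2^5: 31520 = 2^5·985; with 56709 mod 8 = 5, (2/56709) = -1; sign now +1; continue with (985/56709)
flip (985/56709) -> (56709/985): both odd, 985 mod 4 = 1, 56709 mod 4 = 1, so the flip contributes +1; sign now +1
(56709/985): 56709 mod 985 = 564, so (56709/985) = (564/985)
factor out 2^2: 564 = 2^2·141; with 985 mod 8 = 1, (2/985) = +1; sign now +1; continue with (141/985)
flip (141/985) -> (985/141): both odd, 141 mod 4 = 1, 985 mod 4 = 1, so the flip contributes +1; sign now +1
(985/141): 985 mod 141 = 139, so (985/141) = (139/141)
flip (139/141) -> (141/139): both odd, 139 mod 4 = 3, 141 mod 4 = 1, so the flip contributes +1; sign now +1
(141/139): 141 mod 139 = 2, so (141/139) = (2/139)
factor out 2^1: 2 = 2^1·1; with 139 mod 8 = 3, (2/139) = -1; sign now -1; continue with (1/139)
reached (1/139) = 1, so the symbol is -1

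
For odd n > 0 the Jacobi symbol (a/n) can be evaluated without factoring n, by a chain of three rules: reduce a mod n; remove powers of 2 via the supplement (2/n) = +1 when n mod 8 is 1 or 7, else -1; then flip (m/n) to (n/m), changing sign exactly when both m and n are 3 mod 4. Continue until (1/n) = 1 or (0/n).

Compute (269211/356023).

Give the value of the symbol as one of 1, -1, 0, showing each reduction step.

flip (269211/356023) -> (356023/269211): both odd, 269211 mod 4 = 3, 356023 mod 4 = 3, so the flip contributes -1; sign now -1
(356023/269211): 356023 mod 269211 = 86812, so (356023/269211) = (86812/269211)
factor out 2^2: 86812 = 2^2·21703; with 269211 mod 8 = 3, (2/269211) = -1; sign now -1; continue with (21703/269211)
flip (21703/269211) -> (269211/21703): both odd, 21703 mod 4 = 3, 269211 mod 4 = 3, so the flip contributes -1; sign now +1
(269211/21703): 269211 mod 21703 = 8775, so (269211/21703) = (8775/21703)
flip (8775/21703) -> (21703/8775): both odd, 8775 mod 4 = 3, 21703 mod 4 = 3, so the flip contributes -1; sign now -1
(21703/8775): 21703 mod 8775 = 4153, so (21703/8775) = (4153/8775)
flip (4153/8775) -> (8775/4153): both odd, 4153 mod 4 = 1, 8775 mod 4 = 3, so the flip contributes +1; sign now -1
(8775/4153): 8775 mod 4153 = 469, so (8775/4153) = (469/4153)
flip (469/4153) -> (4153/469): both odd, 469 mod 4 = 1, 4153 mod 4 = 1, so the flip contributes +1; sign now -1
(4153/469): 4153 mod 469 = 401, so (4153/469) = (401/469)
flip (401/469) -> (469/401): both odd, 401 mod 4 = 1, 469 mod 4 = 1, so the flip contributes +1; sign now -1
(469/401): 469 mod 401 = 68, so (469/401) = (68/401)
factor out 2^2: 68 = 2^2·17; with 401 mod 8 = 1, (2/401) = +1; sign now -1; continue with (17/401)
flip (17/401) -> (401/17): both odd, 17 mod 4 = 1, 401 mod 4 = 1, so the flip contributes +1; sign now -1
(401/17): 401 mod 17 = 10, so (401/17) = (10/17)
factor out 2^1: 10 = 2^1·5; with 17 mod 8 = 1, (2/17) = +1; sign now -1; continue with (5/17)
flip (5/17) -> (17/5): both odd, 5 mod 4 = 1, 17 mod 4 = 1, so the flip contributes +1; sign now -1
(17/5): 17 mod 5 = 2, so (17/5) = (2/5)
factor out 2^1: 2 = 2^1·1; with 5 mod 8 = 5, (2/5) = -1; sign now +1; continue with (1/5)
reached (1/5) = 1, so the symbol is +1

1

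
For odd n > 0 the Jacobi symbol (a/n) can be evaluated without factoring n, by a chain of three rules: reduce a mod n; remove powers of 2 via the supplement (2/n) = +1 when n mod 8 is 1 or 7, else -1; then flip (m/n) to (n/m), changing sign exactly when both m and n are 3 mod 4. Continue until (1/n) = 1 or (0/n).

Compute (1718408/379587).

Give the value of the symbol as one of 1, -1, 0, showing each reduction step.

1

(1718408/379587) = (200060/379587)   [reduce mod 379587]
200060 = 2^2·50015; (2/379587) = -1 since 379587 mod 8 = 3, so (200060/379587) = (-1)^2·(50015/379587); sign now +1
reciprocity: (50015/379587) = -1·(379587/50015) since 50015 mod 4 = 3, 379587 mod 4 = 3; sign now -1
(379587/50015) = (29482/50015)   [reduce mod 50015]
29482 = 2^1·14741; (2/50015) = +1 since 50015 mod 8 = 7, so (29482/50015) = (+1)^1·(14741/50015); sign now -1
reciprocity: (14741/50015) = +1·(50015/14741) since 14741 mod 4 = 1, 50015 mod 4 = 3; sign now -1
(50015/14741) = (5792/14741)   [reduce mod 14741]
5792 = 2^5·181; (2/14741) = -1 since 14741 mod 8 = 5, so (5792/14741) = (-1)^5·(181/14741); sign now +1
reciprocity: (181/14741) = +1·(14741/181) since 181 mod 4 = 1, 14741 mod 4 = 1; sign now +1
(14741/181) = (80/181)   [reduce mod 181]
80 = 2^4·5; (2/181) = -1 since 181 mod 8 = 5, so (80/181) = (-1)^4·(5/181); sign now +1
reciprocity: (5/181) = +1·(181/5) since 5 mod 4 = 1, 181 mod 4 = 1; sign now +1
(181/5) = (1/5)   [reduce mod 5]
(1/5) = 1; final value = sign = +1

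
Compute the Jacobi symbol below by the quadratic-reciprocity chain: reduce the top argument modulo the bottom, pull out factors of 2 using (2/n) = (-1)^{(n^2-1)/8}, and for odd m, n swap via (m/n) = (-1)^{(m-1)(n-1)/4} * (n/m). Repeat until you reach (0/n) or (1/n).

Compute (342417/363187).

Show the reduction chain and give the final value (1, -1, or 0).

flip (342417/363187) -> (363187/342417): both odd, 342417 mod 4 = 1, 363187 mod 4 = 3, so the flip contributes +1; sign now +1
(363187/342417): 363187 mod 342417 = 20770, so (363187/342417) = (20770/342417)
factor out 2^1: 20770 = 2^1·10385; with 342417 mod 8 = 1, (2/342417) = +1; sign now +1; continue with (10385/342417)
flip (10385/342417) -> (342417/10385): both odd, 10385 mod 4 = 1, 342417 mod 4 = 1, so the flip contributes +1; sign now +1
(342417/10385): 342417 mod 10385 = 10097, so (342417/10385) = (10097/10385)
flip (10097/10385) -> (10385/10097): both odd, 10097 mod 4 = 1, 10385 mod 4 = 1, so the flip contributes +1; sign now +1
(10385/10097): 10385 mod 10097 = 288, so (10385/10097) = (288/10097)
factor out 2^5: 288 = 2^5·9; with 10097 mod 8 = 1, (2/10097) = +1; sign now +1; continue with (9/10097)
flip (9/10097) -> (10097/9): both odd, 9 mod 4 = 1, 10097 mod 4 = 1, so the flip contributes +1; sign now +1
(10097/9): 10097 mod 9 = 8, so (10097/9) = (8/9)
factor out 2^3: 8 = 2^3·1; with 9 mod 8 = 1, (2/9) = +1; sign now +1; continue with (1/9)
reached (1/9) = 1, so the symbol is +1

1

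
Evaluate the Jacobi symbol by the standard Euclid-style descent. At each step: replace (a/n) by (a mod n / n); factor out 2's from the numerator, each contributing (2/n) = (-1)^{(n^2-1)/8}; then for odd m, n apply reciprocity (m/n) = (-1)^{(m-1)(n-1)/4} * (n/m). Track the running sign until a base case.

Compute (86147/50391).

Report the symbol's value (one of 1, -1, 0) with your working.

-1

(86147/50391) = (35756/50391)   [reduce mod 50391]
35756 = 2^2·8939; (2/50391) = +1 since 50391 mod 8 = 7, so (35756/50391) = (+1)^2·(8939/50391); sign now +1
reciprocity: (8939/50391) = -1·(50391/8939) since 8939 mod 4 = 3, 50391 mod 4 = 3; sign now -1
(50391/8939) = (5696/8939)   [reduce mod 8939]
5696 = 2^6·89; (2/8939) = -1 since 8939 mod 8 = 3, so (5696/8939) = (-1)^6·(89/8939); sign now -1
reciprocity: (89/8939) = +1·(8939/89) since 89 mod 4 = 1, 8939 mod 4 = 3; sign now -1
(8939/89) = (39/89)   [reduce mod 89]
reciprocity: (39/89) = +1·(89/39) since 39 mod 4 = 3, 89 mod 4 = 1; sign now -1
(89/39) = (11/39)   [reduce mod 39]
reciprocity: (11/39) = -1·(39/11) since 11 mod 4 = 3, 39 mod 4 = 3; sign now +1
(39/11) = (6/11)   [reduce mod 11]
6 = 2^1·3; (2/11) = -1 since 11 mod 8 = 3, so (6/11) = (-1)^1·(3/11); sign now -1
reciprocity: (3/11) = -1·(11/3) since 3 mod 4 = 3, 11 mod 4 = 3; sign now +1
(11/3) = (2/3)   [reduce mod 3]
2 = 2^1·1; (2/3) = -1 since 3 mod 8 = 3, so (2/3) = (-1)^1·(1/3); sign now -1
(1/3) = 1; final value = sign = -1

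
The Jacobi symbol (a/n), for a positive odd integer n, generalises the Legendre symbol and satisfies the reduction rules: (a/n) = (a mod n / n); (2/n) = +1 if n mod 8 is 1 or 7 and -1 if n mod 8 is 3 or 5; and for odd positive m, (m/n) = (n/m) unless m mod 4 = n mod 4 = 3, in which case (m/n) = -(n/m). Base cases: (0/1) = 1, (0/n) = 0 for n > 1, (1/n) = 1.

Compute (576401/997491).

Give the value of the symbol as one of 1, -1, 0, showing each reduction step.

flip (576401/997491) -> (997491/576401): both odd, 576401 mod 4 = 1, 997491 mod 4 = 3, so the flip contributes +1; sign now +1
(997491/576401): 997491 mod 576401 = 421090, so (997491/576401) = (421090/576401)
factor out 2^1: 421090 = 2^1·210545; with 576401 mod 8 = 1, (2/576401) = +1; sign now +1; continue with (210545/576401)
flip (210545/576401) -> (576401/210545): both odd, 210545 mod 4 = 1, 576401 mod 4 = 1, so the flip contributes +1; sign now +1
(576401/210545): 576401 mod 210545 = 155311, so (576401/210545) = (155311/210545)
flip (155311/210545) -> (210545/155311): both odd, 155311 mod 4 = 3, 210545 mod 4 = 1, so the flip contributes +1; sign now +1
(210545/155311): 210545 mod 155311 = 55234, so (210545/155311) = (55234/155311)
factor out 2^1: 55234 = 2^1·27617; with 155311 mod 8 = 7, (2/155311) = +1; sign now +1; continue with (27617/155311)
flip (27617/155311) -> (155311/27617): both odd, 27617 mod 4 = 1, 155311 mod 4 = 3, so the flip contributes +1; sign now +1
(155311/27617): 155311 mod 27617 = 17226, so (155311/27617) = (17226/27617)
factor out 2^1: 17226 = 2^1·8613; with 27617 mod 8 = 1, (2/27617) = +1; sign now +1; continue with (8613/27617)
flip (8613/27617) -> (27617/8613): both odd, 8613 mod 4 = 1, 27617 mod 4 = 1, so the flip contributes +1; sign now +1
(27617/8613): 27617 mod 8613 = 1778, so (27617/8613) = (1778/8613)
factor out 2^1: 1778 = 2^1·889; with 8613 mod 8 = 5, (2/8613) = -1; sign now -1; continue with (889/8613)
flip (889/8613) -> (8613/889): both odd, 889 mod 4 = 1, 8613 mod 4 = 1, so the flip contributes +1; sign now -1
(8613/889): 8613 mod 889 = 612, so (8613/889) = (612/889)
factor out 2^2: 612 = 2^2·153; with 889 mod 8 = 1, (2/889) = +1; sign now -1; continue with (153/889)
flip (153/889) -> (889/153): both odd, 153 mod 4 = 1, 889 mod 4 = 1, so the flip contributes +1; sign now -1
(889/153): 889 mod 153 = 124, so (889/153) = (124/153)
factor out 2^2: 124 = 2^2·31; with 153 mod 8 = 1, (2/153) = +1; sign now -1; continue with (31/153)
flip (31/153) -> (153/31): both odd, 31 mod 4 = 3, 153 mod 4 = 1, so the flip contributes +1; sign now -1
(153/31): 153 mod 31 = 29, so (153/31) = (29/31)
flip (29/31) -> (31/29): both odd, 29 mod 4 = 1, 31 mod 4 = 3, so the flip contributes +1; sign now -1
(31/29): 31 mod 29 = 2, so (31/29) = (2/29)
factor out 2^1: 2 = 2^1·1; with 29 mod 8 = 5, (2/29) = -1; sign now +1; continue with (1/29)
reached (1/29) = 1, so the symbol is +1

1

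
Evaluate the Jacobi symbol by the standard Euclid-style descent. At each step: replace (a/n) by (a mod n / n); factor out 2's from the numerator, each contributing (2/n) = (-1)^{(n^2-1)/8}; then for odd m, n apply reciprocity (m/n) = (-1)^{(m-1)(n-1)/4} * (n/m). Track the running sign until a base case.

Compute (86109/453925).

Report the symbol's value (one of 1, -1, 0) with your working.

-1

reciprocity: (86109/453925) = +1·(453925/86109) since 86109 mod 4 = 1, 453925 mod 4 = 1; sign now +1
(453925/86109) = (23380/86109)   [reduce mod 86109]
23380 = 2^2·5845; (2/86109) = -1 since 86109 mod 8 = 5, so (23380/86109) = (-1)^2·(5845/86109); sign now +1
reciprocity: (5845/86109) = +1·(86109/5845) since 5845 mod 4 = 1, 86109 mod 4 = 1; sign now +1
(86109/5845) = (4279/5845)   [reduce mod 5845]
reciprocity: (4279/5845) = +1·(5845/4279) since 4279 mod 4 = 3, 5845 mod 4 = 1; sign now +1
(5845/4279) = (1566/4279)   [reduce mod 4279]
1566 = 2^1·783; (2/4279) = +1 since 4279 mod 8 = 7, so (1566/4279) = (+1)^1·(783/4279); sign now +1
reciprocity: (783/4279) = -1·(4279/783) since 783 mod 4 = 3, 4279 mod 4 = 3; sign now -1
(4279/783) = (364/783)   [reduce mod 783]
364 = 2^2·91; (2/783) = +1 since 783 mod 8 = 7, so (364/783) = (+1)^2·(91/783); sign now -1
reciprocity: (91/783) = -1·(783/91) since 91 mod 4 = 3, 783 mod 4 = 3; sign now +1
(783/91) = (55/91)   [reduce mod 91]
reciprocity: (55/91) = -1·(91/55) since 55 mod 4 = 3, 91 mod 4 = 3; sign now -1
(91/55) = (36/55)   [reduce mod 55]
36 = 2^2·9; (2/55) = +1 since 55 mod 8 = 7, so (36/55) = (+1)^2·(9/55); sign now -1
reciprocity: (9/55) = +1·(55/9) since 9 mod 4 = 1, 55 mod 4 = 3; sign now -1
(55/9) = (1/9)   [reduce mod 9]
(1/9) = 1; final value = sign = -1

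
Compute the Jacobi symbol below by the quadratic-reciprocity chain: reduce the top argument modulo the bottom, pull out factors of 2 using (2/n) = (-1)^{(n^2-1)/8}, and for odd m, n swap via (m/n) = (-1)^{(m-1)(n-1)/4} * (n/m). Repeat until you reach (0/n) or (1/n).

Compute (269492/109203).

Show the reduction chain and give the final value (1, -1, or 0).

(269492/109203): 269492 mod 109203 = 51086, so (269492/109203) = (51086/109203)
factor out 2^1: 51086 = 2^1·25543; with 109203 mod 8 = 3, (2/109203) = -1; sign now -1; continue with (25543/109203)
flip (25543/109203) -> (109203/25543): both odd, 25543 mod 4 = 3, 109203 mod 4 = 3, so the flip contributes -1; sign now +1
(109203/25543): 109203 mod 25543 = 7031, so (109203/25543) = (7031/25543)
flip (7031/25543) -> (25543/7031): both odd, 7031 mod 4 = 3, 25543 mod 4 = 3, so the flip contributes -1; sign now -1
(25543/7031): 25543 mod 7031 = 4450, so (25543/7031) = (4450/7031)
factor out 2^1: 4450 = 2^1·2225; with 7031 mod 8 = 7, (2/7031) = +1; sign now -1; continue with (2225/7031)
flip (2225/7031) -> (7031/2225): both odd, 2225 mod 4 = 1, 7031 mod 4 = 3, so the flip contributes +1; sign now -1
(7031/2225): 7031 mod 2225 = 356, so (7031/2225) = (356/2225)
factor out 2^2: 356 = 2^2·89; with 2225 mod 8 = 1, (2/2225) = +1; sign now -1; continue with (89/2225)
flip (89/2225) -> (2225/89): both odd, 89 mod 4 = 1, 2225 mod 4 = 1, so the flip contributes +1; sign now -1
(2225/89): 2225 mod 89 = 0, so (2225/89) = (0/89)
reached (0/89); gcd(a, n) > 1, so (0/89) = 0 and the symbol is 0

0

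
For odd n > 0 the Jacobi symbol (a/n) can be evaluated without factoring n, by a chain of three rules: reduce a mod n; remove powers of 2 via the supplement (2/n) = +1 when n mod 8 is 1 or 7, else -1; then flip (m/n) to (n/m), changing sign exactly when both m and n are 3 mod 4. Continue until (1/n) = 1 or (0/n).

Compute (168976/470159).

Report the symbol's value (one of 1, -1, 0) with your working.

1

168976 = 2^4·10561; (2/470159) = +1 since 470159 mod 8 = 7, so (168976/470159) = (+1)^4·(10561/470159); sign now +1
reciprocity: (10561/470159) = +1·(470159/10561) since 10561 mod 4 = 1, 470159 mod 4 = 3; sign now +1
(470159/10561) = (5475/10561)   [reduce mod 10561]
reciprocity: (5475/10561) = +1·(10561/5475) since 5475 mod 4 = 3, 10561 mod 4 = 1; sign now +1
(10561/5475) = (5086/5475)   [reduce mod 5475]
5086 = 2^1·2543; (2/5475) = -1 since 5475 mod 8 = 3, so (5086/5475) = (-1)^1·(2543/5475); sign now -1
reciprocity: (2543/5475) = -1·(5475/2543) since 2543 mod 4 = 3, 5475 mod 4 = 3; sign now +1
(5475/2543) = (389/2543)   [reduce mod 2543]
reciprocity: (389/2543) = +1·(2543/389) since 389 mod 4 = 1, 2543 mod 4 = 3; sign now +1
(2543/389) = (209/389)   [reduce mod 389]
reciprocity: (209/389) = +1·(389/209) since 209 mod 4 = 1, 389 mod 4 = 1; sign now +1
(389/209) = (180/209)   [reduce mod 209]
180 = 2^2·45; (2/209) = +1 since 209 mod 8 = 1, so (180/209) = (+1)^2·(45/209); sign now +1
reciprocity: (45/209) = +1·(209/45) since 45 mod 4 = 1, 209 mod 4 = 1; sign now +1
(209/45) = (29/45)   [reduce mod 45]
reciprocity: (29/45) = +1·(45/29) since 29 mod 4 = 1, 45 mod 4 = 1; sign now +1
(45/29) = (16/29)   [reduce mod 29]
16 = 2^4·1; (2/29) = -1 since 29 mod 8 = 5, so (16/29) = (-1)^4·(1/29); sign now +1
(1/29) = 1; final value = sign = +1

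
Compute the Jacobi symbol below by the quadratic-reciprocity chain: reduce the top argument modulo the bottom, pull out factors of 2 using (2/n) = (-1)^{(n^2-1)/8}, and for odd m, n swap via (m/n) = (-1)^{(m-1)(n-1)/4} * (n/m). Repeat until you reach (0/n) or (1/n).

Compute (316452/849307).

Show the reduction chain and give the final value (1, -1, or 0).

316452 = 2^2·79113; (2/849307) = -1 since 849307 mod 8 = 3, so (316452/849307) = (-1)^2·(79113/849307); sign now +1
reciprocity: (79113/849307) = +1·(849307/79113) since 79113 mod 4 = 1, 849307 mod 4 = 3; sign now +1
(849307/79113) = (58177/79113)   [reduce mod 79113]
reciprocity: (58177/79113) = +1·(79113/58177) since 58177 mod 4 = 1, 79113 mod 4 = 1; sign now +1
(79113/58177) = (20936/58177)   [reduce mod 58177]
20936 = 2^3·2617; (2/58177) = +1 since 58177 mod 8 = 1, so (20936/58177) = (+1)^3·(2617/58177); sign now +1
reciprocity: (2617/58177) = +1·(58177/2617) since 2617 mod 4 = 1, 58177 mod 4 = 1; sign now +1
(58177/2617) = (603/2617)   [reduce mod 2617]
reciprocity: (603/2617) = +1·(2617/603) since 603 mod 4 = 3, 2617 mod 4 = 1; sign now +1
(2617/603) = (205/603)   [reduce mod 603]
reciprocity: (205/603) = +1·(603/205) since 205 mod 4 = 1, 603 mod 4 = 3; sign now +1
(603/205) = (193/205)   [reduce mod 205]
reciprocity: (193/205) = +1·(205/193) since 193 mod 4 = 1, 205 mod 4 = 1; sign now +1
(205/193) = (12/193)   [reduce mod 193]
12 = 2^2·3; (2/193) = +1 since 193 mod 8 = 1, so (12/193) = (+1)^2·(3/193); sign now +1
reciprocity: (3/193) = +1·(193/3) since 3 mod 4 = 3, 193 mod 4 = 1; sign now +1
(193/3) = (1/3)   [reduce mod 3]
(1/3) = 1; final value = sign = +1

1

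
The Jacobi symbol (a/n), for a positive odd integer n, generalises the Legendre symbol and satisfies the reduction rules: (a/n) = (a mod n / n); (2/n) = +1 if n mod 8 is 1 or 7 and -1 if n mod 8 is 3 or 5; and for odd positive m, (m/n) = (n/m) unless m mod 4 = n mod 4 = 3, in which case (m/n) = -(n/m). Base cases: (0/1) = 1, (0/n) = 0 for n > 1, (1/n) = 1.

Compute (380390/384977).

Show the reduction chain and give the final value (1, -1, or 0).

factor out 2^1: 380390 = 2^1·190195; with 384977 mod 8 = 1, (2/384977) = +1; sign now +1; continue with (190195/384977)
flip (190195/384977) -> (384977/190195): both odd, 190195 mod 4 = 3, 384977 mod 4 = 1, so the flip contributes +1; sign now +1
(384977/190195): 384977 mod 190195 = 4587, so (384977/190195) = (4587/190195)
flip (4587/190195) -> (190195/4587): both odd, 4587 mod 4 = 3, 190195 mod 4 = 3, so the flip contributes -1; sign now -1
(190195/4587): 190195 mod 4587 = 2128, so (190195/4587) = (2128/4587)
factor out 2^4: 2128 = 2^4·133; with 4587 mod 8 = 3, (2/4587) = -1; sign now -1; continue with (133/4587)
flip (133/4587) -> (4587/133): both odd, 133 mod 4 = 1, 4587 mod 4 = 3, so the flip contributes +1; sign now -1
(4587/133): 4587 mod 133 = 65, so (4587/133) = (65/133)
flip (65/133) -> (133/65): both odd, 65 mod 4 = 1, 133 mod 4 = 1, so the flip contributes +1; sign now -1
(133/65): 133 mod 65 = 3, so (133/65) = (3/65)
flip (3/65) -> (65/3): both odd, 3 mod 4 = 3, 65 mod 4 = 1, so the flip contributes +1; sign now -1
(65/3): 65 mod 3 = 2, so (65/3) = (2/3)
factor out 2^1: 2 = 2^1·1; with 3 mod 8 = 3, (2/3) = -1; sign now +1; continue with (1/3)
reached (1/3) = 1, so the symbol is +1

1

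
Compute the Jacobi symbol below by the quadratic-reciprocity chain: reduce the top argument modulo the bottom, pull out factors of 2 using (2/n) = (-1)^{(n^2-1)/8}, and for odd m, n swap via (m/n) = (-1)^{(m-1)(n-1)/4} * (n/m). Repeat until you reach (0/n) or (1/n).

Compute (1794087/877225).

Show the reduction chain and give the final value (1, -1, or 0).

(1794087/877225) = (39637/877225)   [reduce mod 877225]
reciprocity: (39637/877225) = +1·(877225/39637) since 39637 mod 4 = 1, 877225 mod 4 = 1; sign now +1
(877225/39637) = (5211/39637)   [reduce mod 39637]
reciprocity: (5211/39637) = +1·(39637/5211) since 5211 mod 4 = 3, 39637 mod 4 = 1; sign now +1
(39637/5211) = (3160/5211)   [reduce mod 5211]
3160 = 2^3·395; (2/5211) = -1 since 5211 mod 8 = 3, so (3160/5211) = (-1)^3·(395/5211); sign now -1
reciprocity: (395/5211) = -1·(5211/395) since 395 mod 4 = 3, 5211 mod 4 = 3; sign now +1
(5211/395) = (76/395)   [reduce mod 395]
76 = 2^2·19; (2/395) = -1 since 395 mod 8 = 3, so (76/395) = (-1)^2·(19/395); sign now +1
reciprocity: (19/395) = -1·(395/19) since 19 mod 4 = 3, 395 mod 4 = 3; sign now -1
(395/19) = (15/19)   [reduce mod 19]
reciprocity: (15/19) = -1·(19/15) since 15 mod 4 = 3, 19 mod 4 = 3; sign now +1
(19/15) = (4/15)   [reduce mod 15]
4 = 2^2·1; (2/15) = +1 since 15 mod 8 = 7, so (4/15) = (+1)^2·(1/15); sign now +1
(1/15) = 1; final value = sign = +1

1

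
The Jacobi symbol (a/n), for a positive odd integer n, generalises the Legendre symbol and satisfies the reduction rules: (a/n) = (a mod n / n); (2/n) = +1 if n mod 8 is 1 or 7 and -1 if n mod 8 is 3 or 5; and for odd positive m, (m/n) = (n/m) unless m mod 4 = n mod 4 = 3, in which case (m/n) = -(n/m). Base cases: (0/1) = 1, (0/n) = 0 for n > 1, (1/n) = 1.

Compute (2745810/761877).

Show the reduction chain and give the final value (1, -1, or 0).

(2745810/761877): 2745810 mod 761877 = 460179, so (2745810/761877) = (460179/761877)
flip (460179/761877) -> (761877/460179): both odd, 460179 mod 4 = 3, 761877 mod 4 = 1, so the flip contributes +1; sign now +1
(761877/460179): 761877 mod 460179 = 301698, so (761877/460179) = (301698/460179)
factor out 2^1: 301698 = 2^1·150849; with 460179 mod 8 = 3, (2/460179) = -1; sign now -1; continue with (150849/460179)
flip (150849/460179) -> (460179/150849): both odd, 150849 mod 4 = 1, 460179 mod 4 = 3, so the flip contributes +1; sign now -1
(460179/150849): 460179 mod 150849 = 7632, so (460179/150849) = (7632/150849)
factor out 2^4: 7632 = 2^4·477; with 150849 mod 8 = 1, (2/150849) = +1; sign now -1; continue with (477/150849)
flip (477/150849) -> (150849/477): both odd, 477 mod 4 = 1, 150849 mod 4 = 1, so the flip contributes +1; sign now -1
(150849/477): 150849 mod 477 = 117, so (150849/477) = (117/477)
flip (117/477) -> (477/117): both odd, 117 mod 4 = 1, 477 mod 4 = 1, so the flip contributes +1; sign now -1
(477/117): 477 mod 117 = 9, so (477/117) = (9/117)
flip (9/117) -> (117/9): both odd, 9 mod 4 = 1, 117 mod 4 = 1, so the flip contributes +1; sign now -1
(117/9): 117 mod 9 = 0, so (117/9) = (0/9)
reached (0/9); gcd(a, n) > 1, so (0/9) = 0 and the symbol is 0

0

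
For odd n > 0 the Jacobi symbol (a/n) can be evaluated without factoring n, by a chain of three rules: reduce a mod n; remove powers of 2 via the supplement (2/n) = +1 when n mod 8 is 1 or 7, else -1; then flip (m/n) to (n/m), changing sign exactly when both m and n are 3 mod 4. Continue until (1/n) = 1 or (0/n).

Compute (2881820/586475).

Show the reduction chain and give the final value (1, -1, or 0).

0

(2881820/586475) = (535920/586475)   [reduce mod 586475]
535920 = 2^4·33495; (2/586475) = -1 since 586475 mod 8 = 3, so (535920/586475) = (-1)^4·(33495/586475); sign now +1
reciprocity: (33495/586475) = -1·(586475/33495) since 33495 mod 4 = 3, 586475 mod 4 = 3; sign now -1
(586475/33495) = (17060/33495)   [reduce mod 33495]
17060 = 2^2·4265; (2/33495) = +1 since 33495 mod 8 = 7, so (17060/33495) = (+1)^2·(4265/33495); sign now -1
reciprocity: (4265/33495) = +1·(33495/4265) since 4265 mod 4 = 1, 33495 mod 4 = 3; sign now -1
(33495/4265) = (3640/4265)   [reduce mod 4265]
3640 = 2^3·455; (2/4265) = +1 since 4265 mod 8 = 1, so (3640/4265) = (+1)^3·(455/4265); sign now -1
reciprocity: (455/4265) = +1·(4265/455) since 455 mod 4 = 3, 4265 mod 4 = 1; sign now -1
(4265/455) = (170/455)   [reduce mod 455]
170 = 2^1·85; (2/455) = +1 since 455 mod 8 = 7, so (170/455) = (+1)^1·(85/455); sign now -1
reciprocity: (85/455) = +1·(455/85) since 85 mod 4 = 1, 455 mod 4 = 3; sign now -1
(455/85) = (30/85)   [reduce mod 85]
30 = 2^1·15; (2/85) = -1 since 85 mod 8 = 5, so (30/85) = (-1)^1·(15/85); sign now +1
reciprocity: (15/85) = +1·(85/15) since 15 mod 4 = 3, 85 mod 4 = 1; sign now +1
(85/15) = (10/15)   [reduce mod 15]
10 = 2^1·5; (2/15) = +1 since 15 mod 8 = 7, so (10/15) = (+1)^1·(5/15); sign now +1
reciprocity: (5/15) = +1·(15/5) since 5 mod 4 = 1, 15 mod 4 = 3; sign now +1
(15/5) = (0/5)   [reduce mod 5]
(0/5) = 0   [gcd(a, n) > 1]; final value = 0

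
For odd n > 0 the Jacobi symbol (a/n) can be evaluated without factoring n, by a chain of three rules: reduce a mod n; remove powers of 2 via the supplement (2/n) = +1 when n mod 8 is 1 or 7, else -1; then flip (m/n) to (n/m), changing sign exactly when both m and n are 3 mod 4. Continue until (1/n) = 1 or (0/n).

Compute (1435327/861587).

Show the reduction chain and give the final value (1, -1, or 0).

(1435327/861587): 1435327 mod 861587 = 573740, so (1435327/861587) = (573740/861587)
factor out 2^2: 573740 = 2^2·143435; with 861587 mod 8 = 3, (2/861587) = -1; sign now +1; continue with (143435/861587)
flip (143435/861587) -> (861587/143435): both odd, 143435 mod 4 = 3, 861587 mod 4 = 3, so the flip contributes -1; sign now -1
(861587/143435): 861587 mod 143435 = 977, so (861587/143435) = (977/143435)
flip (977/143435) -> (143435/977): both odd, 977 mod 4 = 1, 143435 mod 4 = 3, so the flip contributes +1; sign now -1
(143435/977): 143435 mod 977 = 793, so (143435/977) = (793/977)
flip (793/977) -> (977/793): both odd, 793 mod 4 = 1, 977 mod 4 = 1, so the flip contributes +1; sign now -1
(977/793): 977 mod 793 = 184, so (977/793) = (184/793)
factor out 2^3: 184 = 2^3·23; with 793 mod 8 = 1, (2/793) = +1; sign now -1; continue with (23/793)
flip (23/793) -> (793/23): both odd, 23 mod 4 = 3, 793 mod 4 = 1, so the flip contributes +1; sign now -1
(793/23): 793 mod 23 = 11, so (793/23) = (11/23)
flip (11/23) -> (23/11): both odd, 11 mod 4 = 3, 23 mod 4 = 3, so the flip contributes -1; sign now +1
(23/11): 23 mod 11 = 1, so (23/11) = (1/11)
reached (1/11) = 1, so the symbol is +1

1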